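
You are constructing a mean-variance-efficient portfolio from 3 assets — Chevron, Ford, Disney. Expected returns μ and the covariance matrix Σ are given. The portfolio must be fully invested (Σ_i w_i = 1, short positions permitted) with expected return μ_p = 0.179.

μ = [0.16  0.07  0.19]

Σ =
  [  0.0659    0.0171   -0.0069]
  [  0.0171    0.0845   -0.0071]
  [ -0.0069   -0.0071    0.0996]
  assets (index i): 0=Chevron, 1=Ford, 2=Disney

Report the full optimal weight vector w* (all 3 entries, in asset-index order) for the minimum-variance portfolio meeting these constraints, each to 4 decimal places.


g=Σ⁻¹μ = [2.5209  0.4962  2.1176]
h=Σ⁻¹𝟙 = [13.7991  10.0258  11.7108]
a=μᵀg=0.840428  b=𝟙ᵀg=5.134724  c=𝟙ᵀh=35.535771  D=ac−b²=3.499868
λ₁=(c·0.179−b)/D = (35.535771·0.179−5.134724)/3.499868 = 0.350350
λ₂=(a−b·0.179)/D = (0.840428−5.134724·0.179)/3.499868 = -0.022483
w* = 0.350350·g + -0.022483·h:
  w_0 = 0.350350·2.5209 + -0.022483·13.7991 = 0.5729  (Chevron)
  w_1 = 0.350350·0.4962 + -0.022483·10.0258 = -0.0516  (Ford)
  w_2 = 0.350350·2.1176 + -0.022483·11.7108 = 0.4786  (Disney)
Σw_i=1.0000  μᵀw=0.1790
σ²=wᵀΣw=λ₁·μ_p+λ₂ = 0.350350·0.179 + -0.022483 = 0.040230 ≈ 0.0402

0.5729  -0.0516  0.4786


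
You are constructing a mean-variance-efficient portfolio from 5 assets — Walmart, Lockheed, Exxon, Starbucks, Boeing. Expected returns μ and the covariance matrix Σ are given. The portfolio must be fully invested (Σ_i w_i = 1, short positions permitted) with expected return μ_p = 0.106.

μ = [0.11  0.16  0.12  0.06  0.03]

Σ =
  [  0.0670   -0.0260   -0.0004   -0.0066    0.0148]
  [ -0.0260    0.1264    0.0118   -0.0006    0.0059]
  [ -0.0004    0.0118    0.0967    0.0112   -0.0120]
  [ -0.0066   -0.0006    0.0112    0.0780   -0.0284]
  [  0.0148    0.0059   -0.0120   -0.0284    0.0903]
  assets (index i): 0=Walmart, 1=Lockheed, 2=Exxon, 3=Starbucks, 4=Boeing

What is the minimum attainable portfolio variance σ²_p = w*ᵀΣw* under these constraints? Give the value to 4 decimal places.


x=Σ⁻¹μ = [2.3182  1.6436  0.9749  0.9359  0.2688]
y=Σ⁻¹𝟙 = [17.5031  10.0956  8.8519  18.3898  14.5059]
a=μᵀx=0.699185  b=𝟙ᵀx=6.141428  c=𝟙ᵀy=69.346300  D=ac−b²=10.768751
λ₁=(c·0.106−b)/D = (69.346300·0.106−6.141428)/10.768751 = 0.112295
λ₂=(a−b·0.106)/D = (0.699185−6.141428·0.106)/10.768751 = 0.004475
w* = 0.112295·x + 0.004475·y:
  w_0 = 0.112295·2.3182 + 0.004475·17.5031 = 0.3387  (Walmart)
  w_1 = 0.112295·1.6436 + 0.004475·10.0956 = 0.2297  (Lockheed)
  w_2 = 0.112295·0.9749 + 0.004475·8.8519 = 0.1491  (Exxon)
  w_3 = 0.112295·0.9359 + 0.004475·18.3898 = 0.1874  (Starbucks)
  w_4 = 0.112295·0.2688 + 0.004475·14.5059 = 0.0951  (Boeing)
Σw_i=1.0000  μᵀw=0.1060
σ²=wᵀΣw=λ₁·μ_p+λ₂ = 0.112295·0.106 + 0.004475 = 0.016379 ≈ 0.0164

0.0164


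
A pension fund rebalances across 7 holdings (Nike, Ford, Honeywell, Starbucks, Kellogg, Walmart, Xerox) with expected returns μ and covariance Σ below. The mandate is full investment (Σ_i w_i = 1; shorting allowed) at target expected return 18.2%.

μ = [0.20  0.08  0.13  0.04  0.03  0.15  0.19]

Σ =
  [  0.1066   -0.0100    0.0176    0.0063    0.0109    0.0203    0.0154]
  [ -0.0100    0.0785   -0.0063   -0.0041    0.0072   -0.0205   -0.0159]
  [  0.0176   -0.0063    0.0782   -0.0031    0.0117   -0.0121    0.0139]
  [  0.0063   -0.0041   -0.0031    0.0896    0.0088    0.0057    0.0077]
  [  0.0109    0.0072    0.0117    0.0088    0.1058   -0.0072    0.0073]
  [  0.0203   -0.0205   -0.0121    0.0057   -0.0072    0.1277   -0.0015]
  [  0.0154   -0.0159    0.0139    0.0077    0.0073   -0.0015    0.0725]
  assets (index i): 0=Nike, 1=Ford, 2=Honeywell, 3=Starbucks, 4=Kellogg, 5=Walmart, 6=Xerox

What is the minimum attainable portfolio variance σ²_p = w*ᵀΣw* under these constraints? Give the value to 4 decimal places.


0.0281

u=Σ⁻¹μ = [1.2101  2.2348  1.3780  0.2158  -0.2438  1.4790  2.6218]
v=Σ⁻¹𝟙 = [3.8879  20.0604  12.4963  9.8010  5.3405  11.6410  13.6331]
a=μᵀu=1.321239  b=𝟙ᵀu=8.895618  c=𝟙ᵀv=76.860164  D=ac−b²=22.418633
λ₁=(c·0.182−b)/D = (76.860164·0.182−8.895618)/22.418633 = 0.227174
λ₂=(a−b·0.182)/D = (1.321239−8.895618·0.182)/22.418633 = -0.013282
w* = 0.227174·u + -0.013282·v:
  w_0 = 0.227174·1.2101 + -0.013282·3.8879 = 0.2233  (Nike)
  w_1 = 0.227174·2.2348 + -0.013282·20.0604 = 0.2412  (Ford)
  w_2 = 0.227174·1.3780 + -0.013282·12.4963 = 0.1471  (Honeywell)
  w_3 = 0.227174·0.2158 + -0.013282·9.8010 = -0.0811  (Starbucks)
  w_4 = 0.227174·-0.2438 + -0.013282·5.3405 = -0.1263  (Kellogg)
  w_5 = 0.227174·1.4790 + -0.013282·11.6410 = 0.1814  (Walmart)
  w_6 = 0.227174·2.6218 + -0.013282·13.6331 = 0.4145  (Xerox)
Σw_i=1.0000  μᵀw=0.1820
σ²=wᵀΣw=λ₁·μ_p+λ₂ = 0.227174·0.182 + -0.013282 = 0.028064 ≈ 0.0281


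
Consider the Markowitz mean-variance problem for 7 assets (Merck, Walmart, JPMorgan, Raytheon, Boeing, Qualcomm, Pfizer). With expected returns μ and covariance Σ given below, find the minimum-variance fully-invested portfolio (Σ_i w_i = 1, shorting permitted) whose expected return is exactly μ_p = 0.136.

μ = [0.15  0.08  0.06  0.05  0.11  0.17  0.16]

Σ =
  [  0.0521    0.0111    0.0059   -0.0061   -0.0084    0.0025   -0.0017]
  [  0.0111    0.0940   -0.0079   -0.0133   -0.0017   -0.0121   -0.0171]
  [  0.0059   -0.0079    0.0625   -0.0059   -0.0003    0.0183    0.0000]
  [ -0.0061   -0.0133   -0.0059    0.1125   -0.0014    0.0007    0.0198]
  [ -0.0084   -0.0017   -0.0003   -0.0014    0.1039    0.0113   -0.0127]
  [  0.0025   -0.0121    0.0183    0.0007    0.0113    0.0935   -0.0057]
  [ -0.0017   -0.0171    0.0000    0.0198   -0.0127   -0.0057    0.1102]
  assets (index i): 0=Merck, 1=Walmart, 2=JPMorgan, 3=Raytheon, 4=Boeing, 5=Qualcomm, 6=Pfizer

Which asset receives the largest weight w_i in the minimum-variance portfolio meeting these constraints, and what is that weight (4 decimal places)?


x=Σ⁻¹μ = [2.8250  1.1999  0.3743  0.4393  1.3472  1.7713  1.8496]
y=Σ⁻¹𝟙 = [17.5117  14.6896  14.7794  10.4108  11.9622  8.4168  11.5674]
a=μᵀx=1.309430  b=𝟙ᵀx=9.806710  c=𝟙ᵀy=89.337901  D=ac−b²=20.810129
λ₁=(c·0.136−b)/D = (89.337901·0.136−9.806710)/20.810129 = 0.112601
λ₂=(a−b·0.136)/D = (1.309430−9.806710·0.136)/20.810129 = -0.001167
w* = 0.112601·x + -0.001167·y:
  w_0 = 0.112601·2.8250 + -0.001167·17.5117 = 0.2977  (Merck)
  w_1 = 0.112601·1.1999 + -0.001167·14.6896 = 0.1180  (Walmart)
  w_2 = 0.112601·0.3743 + -0.001167·14.7794 = 0.0249  (JPMorgan)
  w_3 = 0.112601·0.4393 + -0.001167·10.4108 = 0.0373  (Raytheon)
  w_4 = 0.112601·1.3472 + -0.001167·11.9622 = 0.1377  (Boeing)
  w_5 = 0.112601·1.7713 + -0.001167·8.4168 = 0.1896  (Qualcomm)
  w_6 = 0.112601·1.8496 + -0.001167·11.5674 = 0.1948  (Pfizer)
Σw_i=1.0000  μᵀw=0.1360
σ²=wᵀΣw=λ₁·μ_p+λ₂ = 0.112601·0.136 + -0.001167 = 0.014147 ≈ 0.0141

Merck (0.2977)


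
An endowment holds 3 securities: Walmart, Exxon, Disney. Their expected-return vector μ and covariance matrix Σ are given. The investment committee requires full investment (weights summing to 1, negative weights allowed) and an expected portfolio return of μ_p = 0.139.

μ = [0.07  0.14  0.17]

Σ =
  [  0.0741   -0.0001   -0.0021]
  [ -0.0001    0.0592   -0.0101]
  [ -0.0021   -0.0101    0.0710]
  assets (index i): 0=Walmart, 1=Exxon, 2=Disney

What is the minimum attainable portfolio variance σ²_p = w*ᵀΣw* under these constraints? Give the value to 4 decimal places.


x=Σ⁻¹μ = [1.0287  2.8494  2.8301]
y=Σ⁻¹𝟙 = [14.0131  19.8715  17.3258]
a=μᵀx=0.952056  b=𝟙ᵀx=6.708305  c=𝟙ᵀy=51.210354  D=ac−b²=3.753786
λ₁=(c·0.139−b)/D = (51.210354·0.139−6.708305)/3.753786 = 0.109206
λ₂=(a−b·0.139)/D = (0.952056−6.708305·0.139)/3.753786 = 0.005222
w* = 0.109206·x + 0.005222·y:
  w_0 = 0.109206·1.0287 + 0.005222·14.0131 = 0.1855  (Walmart)
  w_1 = 0.109206·2.8494 + 0.005222·19.8715 = 0.4149  (Exxon)
  w_2 = 0.109206·2.8301 + 0.005222·17.3258 = 0.3995  (Disney)
Σw_i=1.0000  μᵀw=0.1390
σ²=wᵀΣw=λ₁·μ_p+λ₂ = 0.109206·0.139 + 0.005222 = 0.020401 ≈ 0.0204

0.0204


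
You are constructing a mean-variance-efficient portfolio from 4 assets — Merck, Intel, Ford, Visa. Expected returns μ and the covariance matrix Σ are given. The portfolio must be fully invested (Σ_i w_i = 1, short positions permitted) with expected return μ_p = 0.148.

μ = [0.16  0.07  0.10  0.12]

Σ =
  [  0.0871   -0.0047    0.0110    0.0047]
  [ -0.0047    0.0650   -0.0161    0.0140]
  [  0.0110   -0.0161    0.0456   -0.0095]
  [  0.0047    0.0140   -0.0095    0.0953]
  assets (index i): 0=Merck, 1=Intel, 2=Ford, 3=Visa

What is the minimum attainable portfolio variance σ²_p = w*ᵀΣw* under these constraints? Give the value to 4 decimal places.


p=Σ⁻¹μ = [1.5237  1.5783  2.6358  1.2149]
q=Σ⁻¹𝟙 = [8.3693  21.1482  29.4420  9.9086]
a=μᵀp=0.763641  b=𝟙ᵀp=6.952688  c=𝟙ᵀq=68.868048  D=ac−b²=4.250581
λ₁=(c·0.148−b)/D = (68.868048·0.148−6.952688)/4.250581 = 0.762198
λ₂=(a−b·0.148)/D = (0.763641−6.952688·0.148)/4.250581 = -0.062428
w* = 0.762198·p + -0.062428·q:
  w_0 = 0.762198·1.5237 + -0.062428·8.3693 = 0.6389  (Merck)
  w_1 = 0.762198·1.5783 + -0.062428·21.1482 = -0.1173  (Intel)
  w_2 = 0.762198·2.6358 + -0.062428·29.4420 = 0.1710  (Ford)
  w_3 = 0.762198·1.2149 + -0.062428·9.9086 = 0.3074  (Visa)
Σw_i=1.0000  μᵀw=0.1480
σ²=wᵀΣw=λ₁·μ_p+λ₂ = 0.762198·0.148 + -0.062428 = 0.050377 ≈ 0.0504

0.0504


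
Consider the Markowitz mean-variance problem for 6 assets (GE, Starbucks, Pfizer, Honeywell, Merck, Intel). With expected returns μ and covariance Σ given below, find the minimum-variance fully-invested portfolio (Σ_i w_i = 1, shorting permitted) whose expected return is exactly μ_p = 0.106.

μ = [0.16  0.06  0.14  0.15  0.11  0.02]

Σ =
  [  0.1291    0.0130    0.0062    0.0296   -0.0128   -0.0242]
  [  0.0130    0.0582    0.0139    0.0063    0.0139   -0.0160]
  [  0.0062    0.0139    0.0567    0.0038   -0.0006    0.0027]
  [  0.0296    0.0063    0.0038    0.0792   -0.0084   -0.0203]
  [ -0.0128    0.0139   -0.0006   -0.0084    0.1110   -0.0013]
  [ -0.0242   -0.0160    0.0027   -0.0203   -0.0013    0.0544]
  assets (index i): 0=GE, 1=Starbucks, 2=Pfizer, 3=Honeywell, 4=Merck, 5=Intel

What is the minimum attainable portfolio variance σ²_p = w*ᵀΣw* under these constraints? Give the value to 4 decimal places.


u=Σ⁻¹μ = [1.0986  0.1989  2.1128  1.8973  1.2659  1.5482]
v=Σ⁻¹𝟙 = [8.8145  18.0826  9.5877  17.0922  9.5016  33.7513]
a=μᵀu=0.938296  b=𝟙ᵀu=8.121595  c=𝟙ᵀv=96.829982  D=ac−b²=24.894869
λ₁=(c·0.106−b)/D = (96.829982·0.106−8.121595)/24.894869 = 0.086057
λ₂=(a−b·0.106)/D = (0.938296−8.121595·0.106)/24.894869 = 0.003109
w* = 0.086057·u + 0.003109·v:
  w_0 = 0.086057·1.0986 + 0.003109·8.8145 = 0.1219  (GE)
  w_1 = 0.086057·0.1989 + 0.003109·18.0826 = 0.0733  (Starbucks)
  w_2 = 0.086057·2.1128 + 0.003109·9.5877 = 0.2116  (Pfizer)
  w_3 = 0.086057·1.8973 + 0.003109·17.0922 = 0.2164  (Honeywell)
  w_4 = 0.086057·1.2659 + 0.003109·9.5016 = 0.1385  (Merck)
  w_5 = 0.086057·1.5482 + 0.003109·33.7513 = 0.2382  (Intel)
Σw_i=1.0000  μᵀw=0.1060
σ²=wᵀΣw=λ₁·μ_p+λ₂ = 0.086057·0.106 + 0.003109 = 0.012231 ≈ 0.0122

0.0122


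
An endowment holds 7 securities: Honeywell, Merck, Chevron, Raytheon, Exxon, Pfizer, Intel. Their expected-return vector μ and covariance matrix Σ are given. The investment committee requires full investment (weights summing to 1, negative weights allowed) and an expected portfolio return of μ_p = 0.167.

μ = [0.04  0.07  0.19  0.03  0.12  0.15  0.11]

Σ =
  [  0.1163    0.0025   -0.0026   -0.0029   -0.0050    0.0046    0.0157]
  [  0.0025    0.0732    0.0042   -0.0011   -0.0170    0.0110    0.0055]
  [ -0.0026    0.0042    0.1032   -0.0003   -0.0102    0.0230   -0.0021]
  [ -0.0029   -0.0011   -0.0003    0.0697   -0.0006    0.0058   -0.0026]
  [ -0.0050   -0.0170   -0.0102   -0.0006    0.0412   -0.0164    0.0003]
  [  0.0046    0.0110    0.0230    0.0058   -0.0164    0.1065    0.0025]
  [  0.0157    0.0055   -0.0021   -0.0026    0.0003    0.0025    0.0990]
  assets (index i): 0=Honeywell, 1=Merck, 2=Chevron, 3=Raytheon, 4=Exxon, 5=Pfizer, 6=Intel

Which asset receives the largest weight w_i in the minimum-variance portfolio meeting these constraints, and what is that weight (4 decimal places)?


x=Σ⁻¹μ = [0.3767  1.6358  1.9392  0.4332  4.7028  1.4824  0.9613]
y=Σ⁻¹𝟙 = [9.0890  20.3035  11.1304  14.9225  40.5476  9.7447  7.7907]
a=μᵀx=1.403484  b=𝟙ᵀx=11.531641  c=𝟙ᵀy=113.528349  D=ac−b²=26.356495
λ₁=(c·0.167−b)/D = (113.528349·0.167−11.531641)/26.356495 = 0.281813
λ₂=(a−b·0.167)/D = (1.403484−11.531641·0.167)/26.356495 = -0.019817
w* = 0.281813·x + -0.019817·y:
  w_0 = 0.281813·0.3767 + -0.019817·9.0890 = -0.0740  (Honeywell)
  w_1 = 0.281813·1.6358 + -0.019817·20.3035 = 0.0587  (Merck)
  w_2 = 0.281813·1.9392 + -0.019817·11.1304 = 0.3259  (Chevron)
  w_3 = 0.281813·0.4332 + -0.019817·14.9225 = -0.1736  (Raytheon)
  w_4 = 0.281813·4.7028 + -0.019817·40.5476 = 0.5218  (Exxon)
  w_5 = 0.281813·1.4824 + -0.019817·9.7447 = 0.2247  (Pfizer)
  w_6 = 0.281813·0.9613 + -0.019817·7.7907 = 0.1165  (Intel)
Σw_i=1.0000  μᵀw=0.1670
σ²=wᵀΣw=λ₁·μ_p+λ₂ = 0.281813·0.167 + -0.019817 = 0.027246 ≈ 0.0272

Exxon (0.5218)


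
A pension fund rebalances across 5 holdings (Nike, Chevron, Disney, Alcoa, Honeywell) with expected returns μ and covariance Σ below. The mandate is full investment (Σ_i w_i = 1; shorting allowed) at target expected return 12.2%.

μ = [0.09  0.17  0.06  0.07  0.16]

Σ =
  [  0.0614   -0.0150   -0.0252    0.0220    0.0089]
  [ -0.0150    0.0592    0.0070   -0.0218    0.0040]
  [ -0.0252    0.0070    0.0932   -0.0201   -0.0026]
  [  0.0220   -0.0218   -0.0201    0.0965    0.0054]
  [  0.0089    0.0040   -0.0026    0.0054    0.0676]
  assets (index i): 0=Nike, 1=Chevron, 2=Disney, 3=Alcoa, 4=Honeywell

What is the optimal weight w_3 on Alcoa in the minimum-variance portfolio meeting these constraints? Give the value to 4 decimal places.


0.1269

x=Σ⁻¹μ = [2.1692  3.5916  1.2712  1.2051  1.8214]
y=Σ⁻¹𝟙 = [23.6055  25.1688  18.5088  13.9742  9.7914]
a=μᵀx=1.257856  b=𝟙ᵀx=10.058533  c=𝟙ᵀy=91.048647  D=ac−b²=13.351998
λ₁=(c·0.122−b)/D = (91.048647·0.122−10.058533)/13.351998 = 0.078595
λ₂=(a−b·0.122)/D = (1.257856−10.058533·0.122)/13.351998 = 0.002300
w* = 0.078595·x + 0.002300·y:
  w_0 = 0.078595·2.1692 + 0.002300·23.6055 = 0.2248  (Nike)
  w_1 = 0.078595·3.5916 + 0.002300·25.1688 = 0.3402  (Chevron)
  w_2 = 0.078595·1.2712 + 0.002300·18.5088 = 0.1425  (Disney)
  w_3 = 0.078595·1.2051 + 0.002300·13.9742 = 0.1269  (Alcoa)
  w_4 = 0.078595·1.8214 + 0.002300·9.7914 = 0.1657  (Honeywell)
Σw_i=1.0000  μᵀw=0.1220
σ²=wᵀΣw=λ₁·μ_p+λ₂ = 0.078595·0.122 + 0.002300 = 0.011889 ≈ 0.0119


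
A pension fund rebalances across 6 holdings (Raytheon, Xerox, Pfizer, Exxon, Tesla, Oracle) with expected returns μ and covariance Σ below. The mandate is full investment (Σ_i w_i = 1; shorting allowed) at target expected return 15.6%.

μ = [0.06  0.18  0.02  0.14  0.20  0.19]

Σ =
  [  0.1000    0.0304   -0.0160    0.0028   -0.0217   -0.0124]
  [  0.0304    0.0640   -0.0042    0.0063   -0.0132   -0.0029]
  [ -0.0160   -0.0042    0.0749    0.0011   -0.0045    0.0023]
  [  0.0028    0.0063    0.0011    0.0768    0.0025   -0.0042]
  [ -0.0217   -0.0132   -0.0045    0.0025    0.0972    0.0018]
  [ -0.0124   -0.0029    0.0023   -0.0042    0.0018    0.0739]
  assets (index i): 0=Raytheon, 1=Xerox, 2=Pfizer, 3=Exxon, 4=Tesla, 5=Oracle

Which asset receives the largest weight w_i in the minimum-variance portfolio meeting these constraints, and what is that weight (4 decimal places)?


Xerox (0.2379)

u=Σ⁻¹μ = [0.6271  3.0488  0.6151  1.6117  2.5467  2.8063]
v=Σ⁻¹𝟙 = [13.8332  12.9413  17.2885  11.5889  15.3378  16.1078]
a=μᵀu=1.866887  b=𝟙ᵀu=11.255686  c=𝟙ᵀv=87.097500  D=ac−b²=35.910701
λ₁=(c·0.156−b)/D = (87.097500·0.156−11.255686)/35.910701 = 0.064926
λ₂=(a−b·0.156)/D = (1.866887−11.255686·0.156)/35.910701 = 0.003091
w* = 0.064926·u + 0.003091·v:
  w_0 = 0.064926·0.6271 + 0.003091·13.8332 = 0.0835  (Raytheon)
  w_1 = 0.064926·3.0488 + 0.003091·12.9413 = 0.2379  (Xerox)
  w_2 = 0.064926·0.6151 + 0.003091·17.2885 = 0.0934  (Pfizer)
  w_3 = 0.064926·1.6117 + 0.003091·11.5889 = 0.1405  (Exxon)
  w_4 = 0.064926·2.5467 + 0.003091·15.3378 = 0.2128  (Tesla)
  w_5 = 0.064926·2.8063 + 0.003091·16.1078 = 0.2320  (Oracle)
Σw_i=1.0000  μᵀw=0.1560
σ²=wᵀΣw=λ₁·μ_p+λ₂ = 0.064926·0.156 + 0.003091 = 0.013219 ≈ 0.0132


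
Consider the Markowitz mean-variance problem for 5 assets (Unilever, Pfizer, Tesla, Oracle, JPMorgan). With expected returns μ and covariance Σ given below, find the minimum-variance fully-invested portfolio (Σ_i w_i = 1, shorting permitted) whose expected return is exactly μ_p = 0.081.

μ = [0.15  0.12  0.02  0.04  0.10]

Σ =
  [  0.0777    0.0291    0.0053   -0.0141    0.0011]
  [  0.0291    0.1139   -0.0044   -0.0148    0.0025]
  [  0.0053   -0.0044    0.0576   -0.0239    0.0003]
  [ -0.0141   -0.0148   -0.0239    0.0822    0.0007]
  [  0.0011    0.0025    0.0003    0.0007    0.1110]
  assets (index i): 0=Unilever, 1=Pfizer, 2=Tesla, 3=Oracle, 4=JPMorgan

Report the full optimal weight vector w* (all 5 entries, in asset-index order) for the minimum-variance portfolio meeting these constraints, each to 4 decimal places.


u=Σ⁻¹μ = [1.7940  0.7499  0.7023  1.1263  0.8572]
v=Σ⁻¹𝟙 = [11.5592  9.7457  26.7999  23.6231  8.4536]
a=μᵀu=0.503904  b=𝟙ᵀu=5.229639  c=𝟙ᵀv=80.181455  D=ac−b²=13.054598
λ₁=(c·0.081−b)/D = (80.181455·0.081−5.229639)/13.054598 = 0.096905
λ₂=(a−b·0.081)/D = (0.503904−5.229639·0.081)/13.054598 = 0.006151
w* = 0.096905·u + 0.006151·v:
  w_0 = 0.096905·1.7940 + 0.006151·11.5592 = 0.2450  (Unilever)
  w_1 = 0.096905·0.7499 + 0.006151·9.7457 = 0.1326  (Pfizer)
  w_2 = 0.096905·0.7023 + 0.006151·26.7999 = 0.2329  (Tesla)
  w_3 = 0.096905·1.1263 + 0.006151·23.6231 = 0.2545  (Oracle)
  w_4 = 0.096905·0.8572 + 0.006151·8.4536 = 0.1351  (JPMorgan)
Σw_i=1.0000  μᵀw=0.0810
σ²=wᵀΣw=λ₁·μ_p+λ₂ = 0.096905·0.081 + 0.006151 = 0.014001 ≈ 0.0140

0.2450  0.1326  0.2329  0.2545  0.1351


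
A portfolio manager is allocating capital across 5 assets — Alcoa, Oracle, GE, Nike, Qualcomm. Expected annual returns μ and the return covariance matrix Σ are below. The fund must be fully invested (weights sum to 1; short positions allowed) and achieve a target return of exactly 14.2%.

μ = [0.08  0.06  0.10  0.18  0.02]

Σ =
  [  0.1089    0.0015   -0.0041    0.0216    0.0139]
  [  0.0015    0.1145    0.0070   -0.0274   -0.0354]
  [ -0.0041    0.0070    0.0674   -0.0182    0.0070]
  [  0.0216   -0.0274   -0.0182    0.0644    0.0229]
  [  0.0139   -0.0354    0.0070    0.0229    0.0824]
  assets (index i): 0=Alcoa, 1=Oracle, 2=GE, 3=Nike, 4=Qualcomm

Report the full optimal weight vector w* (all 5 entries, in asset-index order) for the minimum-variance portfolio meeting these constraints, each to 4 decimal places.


0.0126  0.1661  0.3392  0.5466  -0.0646

g=Σ⁻¹μ = [0.0589  1.1762  2.5781  4.2386  -0.6589]
h=Σ⁻¹𝟙 = [3.8155  16.2516  18.3706  22.5706  10.6409]
a=μᵀg=1.082863  b=𝟙ᵀg=7.392928  c=𝟙ᵀh=71.649211  D=ac−b²=22.930930
λ₁=(c·0.142−b)/D = (71.649211·0.142−7.392928)/22.930930 = 0.121289
λ₂=(a−b·0.142)/D = (1.082863−7.392928·0.142)/22.930930 = 0.001442
w* = 0.121289·g + 0.001442·h:
  w_0 = 0.121289·0.0589 + 0.001442·3.8155 = 0.0126  (Alcoa)
  w_1 = 0.121289·1.1762 + 0.001442·16.2516 = 0.1661  (Oracle)
  w_2 = 0.121289·2.5781 + 0.001442·18.3706 = 0.3392  (GE)
  w_3 = 0.121289·4.2386 + 0.001442·22.5706 = 0.5466  (Nike)
  w_4 = 0.121289·-0.6589 + 0.001442·10.6409 = -0.0646  (Qualcomm)
Σw_i=1.0000  μᵀw=0.1420
σ²=wᵀΣw=λ₁·μ_p+λ₂ = 0.121289·0.142 + 0.001442 = 0.018665 ≈ 0.0187


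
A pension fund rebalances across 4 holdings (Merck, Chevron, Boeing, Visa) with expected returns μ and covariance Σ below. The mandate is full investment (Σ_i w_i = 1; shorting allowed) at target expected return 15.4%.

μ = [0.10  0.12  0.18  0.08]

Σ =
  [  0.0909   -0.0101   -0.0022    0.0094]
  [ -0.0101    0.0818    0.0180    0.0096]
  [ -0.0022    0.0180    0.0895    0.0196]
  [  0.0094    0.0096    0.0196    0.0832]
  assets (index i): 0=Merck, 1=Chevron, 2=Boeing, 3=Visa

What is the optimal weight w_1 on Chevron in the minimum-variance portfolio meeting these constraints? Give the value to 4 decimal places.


0.2462

g=Σ⁻¹μ = [1.2482  1.2064  1.7398  0.2715]
h=Σ⁻¹𝟙 = [11.6267  11.1014  7.5519  7.6456]
a=μᵀg=0.604465  b=𝟙ᵀg=4.465845  c=𝟙ᵀh=37.925736  D=ac−b²=2.981029
λ₁=(c·0.154−b)/D = (37.925736·0.154−4.465845)/2.981029 = 0.461156
λ₂=(a−b·0.154)/D = (0.604465−4.465845·0.154)/2.981029 = -0.027935
w* = 0.461156·g + -0.027935·h:
  w_0 = 0.461156·1.2482 + -0.027935·11.6267 = 0.2508  (Merck)
  w_1 = 0.461156·1.2064 + -0.027935·11.1014 = 0.2462  (Chevron)
  w_2 = 0.461156·1.7398 + -0.027935·7.5519 = 0.5913  (Boeing)
  w_3 = 0.461156·0.2715 + -0.027935·7.6456 = -0.0884  (Visa)
Σw_i=1.0000  μᵀw=0.1540
σ²=wᵀΣw=λ₁·μ_p+λ₂ = 0.461156·0.154 + -0.027935 = 0.043083 ≈ 0.0431


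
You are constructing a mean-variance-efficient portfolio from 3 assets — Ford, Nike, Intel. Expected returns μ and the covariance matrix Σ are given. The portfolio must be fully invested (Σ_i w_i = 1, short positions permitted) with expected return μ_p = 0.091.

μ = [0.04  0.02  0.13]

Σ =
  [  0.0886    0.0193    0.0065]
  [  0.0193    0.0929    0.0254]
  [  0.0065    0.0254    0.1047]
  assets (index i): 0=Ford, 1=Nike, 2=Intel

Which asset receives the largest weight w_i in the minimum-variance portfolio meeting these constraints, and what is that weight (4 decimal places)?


Intel (0.5840)

u=Σ⁻¹μ = [0.4054  -0.2159  1.2688]
v=Σ⁻¹𝟙 = [9.2599  6.8400  7.3169]
a=μᵀu=0.176848  b=𝟙ᵀu=1.458388  c=𝟙ᵀv=23.416765  D=ac−b²=2.014318
λ₁=(c·0.091−b)/D = (23.416765·0.091−1.458388)/2.014318 = 0.333879
λ₂=(a−b·0.091)/D = (0.176848−1.458388·0.091)/2.014318 = 0.021911
w* = 0.333879·u + 0.021911·v:
  w_0 = 0.333879·0.4054 + 0.021911·9.2599 = 0.3382  (Ford)
  w_1 = 0.333879·-0.2159 + 0.021911·6.8400 = 0.0778  (Nike)
  w_2 = 0.333879·1.2688 + 0.021911·7.3169 = 0.5840  (Intel)
Σw_i=1.0000  μᵀw=0.0910
σ²=wᵀΣw=λ₁·μ_p+λ₂ = 0.333879·0.091 + 0.021911 = 0.052294 ≈ 0.0523


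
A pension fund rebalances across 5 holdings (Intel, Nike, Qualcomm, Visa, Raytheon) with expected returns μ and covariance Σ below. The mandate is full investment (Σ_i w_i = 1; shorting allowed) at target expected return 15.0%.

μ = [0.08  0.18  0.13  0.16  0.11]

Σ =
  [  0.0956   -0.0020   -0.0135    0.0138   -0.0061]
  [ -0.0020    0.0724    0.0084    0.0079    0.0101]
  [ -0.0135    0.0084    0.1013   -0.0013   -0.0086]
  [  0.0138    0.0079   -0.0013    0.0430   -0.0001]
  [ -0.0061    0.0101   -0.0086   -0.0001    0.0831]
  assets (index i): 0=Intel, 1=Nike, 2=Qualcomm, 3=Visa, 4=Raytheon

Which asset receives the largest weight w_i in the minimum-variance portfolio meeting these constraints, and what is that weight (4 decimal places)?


Visa (0.4192)

g=Σ⁻¹μ = [0.6885  1.8138  1.3763  3.2114  1.3001]
h=Σ⁻¹𝟙 = [10.4567  8.8782  11.8698  18.6579  12.9731]
a=μᵀg=1.217299  b=𝟙ᵀg=8.389980  c=𝟙ᵀh=62.835599  D=ac−b²=6.097972
λ₁=(c·0.150−b)/D = (62.835599·0.150−8.389980)/6.097972 = 0.169788
λ₂=(a−b·0.150)/D = (1.217299−8.389980·0.150)/6.097972 = -0.006756
w* = 0.169788·g + -0.006756·h:
  w_0 = 0.169788·0.6885 + -0.006756·10.4567 = 0.0463  (Intel)
  w_1 = 0.169788·1.8138 + -0.006756·8.8782 = 0.2480  (Nike)
  w_2 = 0.169788·1.3763 + -0.006756·11.8698 = 0.1535  (Qualcomm)
  w_3 = 0.169788·3.2114 + -0.006756·18.6579 = 0.4192  (Visa)
  w_4 = 0.169788·1.3001 + -0.006756·12.9731 = 0.1331  (Raytheon)
Σw_i=1.0000  μᵀw=0.1500
σ²=wᵀΣw=λ₁·μ_p+λ₂ = 0.169788·0.150 + -0.006756 = 0.018712 ≈ 0.0187


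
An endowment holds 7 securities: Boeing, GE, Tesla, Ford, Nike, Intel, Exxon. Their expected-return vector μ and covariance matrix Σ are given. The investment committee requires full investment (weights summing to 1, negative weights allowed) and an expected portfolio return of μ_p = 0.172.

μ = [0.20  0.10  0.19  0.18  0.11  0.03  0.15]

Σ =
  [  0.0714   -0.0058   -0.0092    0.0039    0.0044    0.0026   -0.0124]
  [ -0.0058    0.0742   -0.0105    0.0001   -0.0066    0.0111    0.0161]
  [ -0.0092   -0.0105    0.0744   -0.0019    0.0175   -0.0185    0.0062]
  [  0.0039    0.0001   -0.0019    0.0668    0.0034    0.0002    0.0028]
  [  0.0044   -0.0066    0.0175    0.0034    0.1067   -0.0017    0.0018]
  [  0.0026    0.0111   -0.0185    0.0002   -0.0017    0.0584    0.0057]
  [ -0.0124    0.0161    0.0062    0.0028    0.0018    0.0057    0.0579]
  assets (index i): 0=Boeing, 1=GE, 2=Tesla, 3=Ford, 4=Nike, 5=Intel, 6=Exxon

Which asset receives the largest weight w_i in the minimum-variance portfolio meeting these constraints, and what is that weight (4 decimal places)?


Boeing (0.2765)

g=Σ⁻¹μ = [3.5600  1.4582  3.1954  2.4551  0.3453  0.8585  2.3915]
h=Σ⁻¹𝟙 = [18.0439  12.5963  20.1500  13.5858  5.7600  19.1856  12.7504]
a=μᵀg=2.329331  b=𝟙ᵀg=14.264072  c=𝟙ᵀh=102.071946  D=ac−b²=34.295637
λ₁=(c·0.172−b)/D = (102.071946·0.172−14.264072)/34.295637 = 0.095998
λ₂=(a−b·0.172)/D = (2.329331−14.264072·0.172)/34.295637 = -0.003618
w* = 0.095998·g + -0.003618·h:
  w_0 = 0.095998·3.5600 + -0.003618·18.0439 = 0.2765  (Boeing)
  w_1 = 0.095998·1.4582 + -0.003618·12.5963 = 0.0944  (GE)
  w_2 = 0.095998·3.1954 + -0.003618·20.1500 = 0.2338  (Tesla)
  w_3 = 0.095998·2.4551 + -0.003618·13.5858 = 0.1865  (Ford)
  w_4 = 0.095998·0.3453 + -0.003618·5.7600 = 0.0123  (Nike)
  w_5 = 0.095998·0.8585 + -0.003618·19.1856 = 0.0130  (Intel)
  w_6 = 0.095998·2.3915 + -0.003618·12.7504 = 0.1834  (Exxon)
Σw_i=1.0000  μᵀw=0.1720
σ²=wᵀΣw=λ₁·μ_p+λ₂ = 0.095998·0.172 + -0.003618 = 0.012893 ≈ 0.0129


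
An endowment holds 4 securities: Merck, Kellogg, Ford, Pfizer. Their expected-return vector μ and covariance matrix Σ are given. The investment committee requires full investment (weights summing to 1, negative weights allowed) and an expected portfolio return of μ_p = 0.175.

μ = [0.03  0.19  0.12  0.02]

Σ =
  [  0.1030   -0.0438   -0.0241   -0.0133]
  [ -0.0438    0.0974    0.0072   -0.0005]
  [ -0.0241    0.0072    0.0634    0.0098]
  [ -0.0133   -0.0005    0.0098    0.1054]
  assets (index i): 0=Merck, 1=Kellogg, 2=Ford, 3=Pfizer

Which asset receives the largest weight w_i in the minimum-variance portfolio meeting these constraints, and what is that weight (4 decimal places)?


g=Σ⁻¹μ = [2.0040  2.6822  2.3128  0.2403]
h=Σ⁻¹𝟙 = [24.4403  19.7478  21.1671  10.6973]
a=μᵀg=0.852073  b=𝟙ᵀg=7.239281  c=𝟙ᵀh=76.052450  D=ac−b²=12.395069
λ₁=(c·0.175−b)/D = (76.052450·0.175−7.239281)/12.395069 = 0.489703
λ₂=(a−b·0.175)/D = (0.852073−7.239281·0.175)/12.395069 = -0.033465
w* = 0.489703·g + -0.033465·h:
  w_0 = 0.489703·2.0040 + -0.033465·24.4403 = 0.1635  (Merck)
  w_1 = 0.489703·2.6822 + -0.033465·19.7478 = 0.6526  (Kellogg)
  w_2 = 0.489703·2.3128 + -0.033465·21.1671 = 0.4242  (Ford)
  w_3 = 0.489703·0.2403 + -0.033465·10.6973 = -0.2403  (Pfizer)
Σw_i=1.0000  μᵀw=0.1750
σ²=wᵀΣw=λ₁·μ_p+λ₂ = 0.489703·0.175 + -0.033465 = 0.052233 ≈ 0.0522

Kellogg (0.6526)


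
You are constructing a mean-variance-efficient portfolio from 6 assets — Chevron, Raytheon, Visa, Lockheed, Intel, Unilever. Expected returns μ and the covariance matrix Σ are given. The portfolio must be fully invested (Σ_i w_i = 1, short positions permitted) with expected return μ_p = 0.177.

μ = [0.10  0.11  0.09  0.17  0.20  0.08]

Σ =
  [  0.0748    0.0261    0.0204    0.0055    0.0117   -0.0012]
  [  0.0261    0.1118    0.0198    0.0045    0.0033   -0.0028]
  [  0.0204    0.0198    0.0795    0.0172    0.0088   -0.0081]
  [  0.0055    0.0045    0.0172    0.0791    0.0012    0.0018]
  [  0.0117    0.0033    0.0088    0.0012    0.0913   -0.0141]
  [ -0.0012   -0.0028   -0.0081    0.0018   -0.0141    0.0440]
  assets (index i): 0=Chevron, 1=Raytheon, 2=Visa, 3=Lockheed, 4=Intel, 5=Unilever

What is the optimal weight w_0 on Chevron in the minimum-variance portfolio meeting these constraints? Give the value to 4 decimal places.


-0.0118

g=Σ⁻¹μ = [0.4950  0.7125  0.4200  1.8852  2.4471  2.6614]
h=Σ⁻¹𝟙 = [6.6203  5.7789  8.9407  9.0500  13.3681  28.8351]
a=μᵀg=1.188507  b=𝟙ᵀg=8.621315  c=𝟙ᵀh=72.593224  D=ac−b²=11.950466
λ₁=(c·0.177−b)/D = (72.593224·0.177−8.621315)/11.950466 = 0.353767
λ₂=(a−b·0.177)/D = (1.188507−8.621315·0.177)/11.950466 = -0.028239
w* = 0.353767·g + -0.028239·h:
  w_0 = 0.353767·0.4950 + -0.028239·6.6203 = -0.0118  (Chevron)
  w_1 = 0.353767·0.7125 + -0.028239·5.7789 = 0.0889  (Raytheon)
  w_2 = 0.353767·0.4200 + -0.028239·8.9407 = -0.1039  (Visa)
  w_3 = 0.353767·1.8852 + -0.028239·9.0500 = 0.4114  (Lockheed)
  w_4 = 0.353767·2.4471 + -0.028239·13.3681 = 0.4882  (Intel)
  w_5 = 0.353767·2.6614 + -0.028239·28.8351 = 0.1273  (Unilever)
Σw_i=1.0000  μᵀw=0.1770
σ²=wᵀΣw=λ₁·μ_p+λ₂ = 0.353767·0.177 + -0.028239 = 0.034378 ≈ 0.0344


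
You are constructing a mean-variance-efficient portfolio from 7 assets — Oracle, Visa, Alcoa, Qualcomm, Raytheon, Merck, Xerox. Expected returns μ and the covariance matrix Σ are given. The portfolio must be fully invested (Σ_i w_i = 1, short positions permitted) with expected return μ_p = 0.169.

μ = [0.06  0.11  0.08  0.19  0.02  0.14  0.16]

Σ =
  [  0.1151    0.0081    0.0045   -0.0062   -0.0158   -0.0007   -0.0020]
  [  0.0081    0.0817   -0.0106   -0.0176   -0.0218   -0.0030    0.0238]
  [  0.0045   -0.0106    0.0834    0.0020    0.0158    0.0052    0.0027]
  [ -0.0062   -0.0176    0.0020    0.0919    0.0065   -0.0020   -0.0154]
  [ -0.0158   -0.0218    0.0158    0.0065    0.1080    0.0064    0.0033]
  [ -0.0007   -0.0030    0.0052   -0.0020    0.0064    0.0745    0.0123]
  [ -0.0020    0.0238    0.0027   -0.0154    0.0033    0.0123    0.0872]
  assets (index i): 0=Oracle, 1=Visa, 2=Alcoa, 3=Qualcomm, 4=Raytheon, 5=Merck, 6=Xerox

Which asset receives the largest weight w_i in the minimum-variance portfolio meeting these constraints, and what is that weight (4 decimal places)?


Qualcomm (0.4023)

p=Σ⁻¹μ = [0.5777  1.6175  0.8825  2.6926  0.1562  1.6809  1.6118]
q=Σ⁻¹𝟙 = [9.5857  17.0829  10.2671  15.3013  10.7657  11.7576  7.3437]
a=μᵀp=1.291134  b=𝟙ᵀp=9.219248  c=𝟙ᵀq=82.104046  D=ac−b²=21.012788
λ₁=(c·0.169−b)/D = (82.104046·0.169−9.219248)/21.012788 = 0.221595
λ₂=(a−b·0.169)/D = (1.291134−9.219248·0.169)/21.012788 = -0.012703
w* = 0.221595·p + -0.012703·q:
  w_0 = 0.221595·0.5777 + -0.012703·9.5857 = 0.0062  (Oracle)
  w_1 = 0.221595·1.6175 + -0.012703·17.0829 = 0.1414  (Visa)
  w_2 = 0.221595·0.8825 + -0.012703·10.2671 = 0.0651  (Alcoa)
  w_3 = 0.221595·2.6926 + -0.012703·15.3013 = 0.4023  (Qualcomm)
  w_4 = 0.221595·0.1562 + -0.012703·10.7657 = -0.1021  (Raytheon)
  w_5 = 0.221595·1.6809 + -0.012703·11.7576 = 0.2231  (Merck)
  w_6 = 0.221595·1.6118 + -0.012703·7.3437 = 0.2639  (Xerox)
Σw_i=1.0000  μᵀw=0.1690
σ²=wᵀΣw=λ₁·μ_p+λ₂ = 0.221595·0.169 + -0.012703 = 0.024747 ≈ 0.0247


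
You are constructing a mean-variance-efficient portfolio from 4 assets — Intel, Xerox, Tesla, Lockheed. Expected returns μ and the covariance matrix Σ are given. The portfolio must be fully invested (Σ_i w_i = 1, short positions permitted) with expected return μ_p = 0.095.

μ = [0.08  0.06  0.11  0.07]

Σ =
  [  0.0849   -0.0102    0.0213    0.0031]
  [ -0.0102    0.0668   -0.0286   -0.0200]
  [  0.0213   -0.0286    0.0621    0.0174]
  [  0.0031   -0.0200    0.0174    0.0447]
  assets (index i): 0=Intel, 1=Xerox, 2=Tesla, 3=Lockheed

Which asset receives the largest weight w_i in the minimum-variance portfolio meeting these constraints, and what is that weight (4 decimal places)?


u=Σ⁻¹μ = [0.6226  2.4636  2.1964  1.7701]
v=Σ⁻¹𝟙 = [9.7067  33.7733  20.2195  28.9386]
a=μᵀu=0.563142  b=𝟙ᵀu=7.052791  c=𝟙ᵀv=92.638228  D=ac−b²=2.426649
λ₁=(c·0.095−b)/D = (92.638228·0.095−7.052791)/2.426649 = 0.720269
λ₂=(a−b·0.095)/D = (0.563142−7.052791·0.095)/2.426649 = -0.044041
w* = 0.720269·u + -0.044041·v:
  w_0 = 0.720269·0.6226 + -0.044041·9.7067 = 0.0209  (Intel)
  w_1 = 0.720269·2.4636 + -0.044041·33.7733 = 0.2871  (Xerox)
  w_2 = 0.720269·2.1964 + -0.044041·20.2195 = 0.6915  (Tesla)
  w_3 = 0.720269·1.7701 + -0.044041·28.9386 = 0.0005  (Lockheed)
Σw_i=1.0000  μᵀw=0.0950
σ²=wᵀΣw=λ₁·μ_p+λ₂ = 0.720269·0.095 + -0.044041 = 0.024384 ≈ 0.0244

Tesla (0.6915)


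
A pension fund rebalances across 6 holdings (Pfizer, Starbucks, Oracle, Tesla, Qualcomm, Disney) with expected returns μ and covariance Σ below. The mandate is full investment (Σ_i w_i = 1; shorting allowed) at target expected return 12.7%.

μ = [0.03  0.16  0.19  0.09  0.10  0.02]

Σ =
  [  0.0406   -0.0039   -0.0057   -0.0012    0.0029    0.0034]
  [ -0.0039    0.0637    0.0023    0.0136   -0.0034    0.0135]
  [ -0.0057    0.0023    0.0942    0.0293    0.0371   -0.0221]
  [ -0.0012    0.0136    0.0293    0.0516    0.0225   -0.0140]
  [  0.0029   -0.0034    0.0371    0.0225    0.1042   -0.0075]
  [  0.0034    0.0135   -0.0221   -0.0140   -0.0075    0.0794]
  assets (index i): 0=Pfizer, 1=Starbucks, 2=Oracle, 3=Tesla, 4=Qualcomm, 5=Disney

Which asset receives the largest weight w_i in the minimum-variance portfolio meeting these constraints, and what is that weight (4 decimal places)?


x=Σ⁻¹μ = [1.2014  2.4685  2.0018  -0.0634  0.3335  0.3582]
y=Σ⁻¹𝟙 = [25.8940  10.9289  9.5574  14.0914  3.8768  15.1385]
a=μᵀx=0.846153  b=𝟙ᵀx=6.300043  c=𝟙ᵀy=79.487088  D=ac−b²=27.567729
λ₁=(c·0.127−b)/D = (79.487088·0.127−6.300043)/27.567729 = 0.137654
λ₂=(a−b·0.127)/D = (0.846153−6.300043·0.127)/27.567729 = 0.001670
w* = 0.137654·x + 0.001670·y:
  w_0 = 0.137654·1.2014 + 0.001670·25.8940 = 0.2086  (Pfizer)
  w_1 = 0.137654·2.4685 + 0.001670·10.9289 = 0.3581  (Starbucks)
  w_2 = 0.137654·2.0018 + 0.001670·9.5574 = 0.2915  (Oracle)
  w_3 = 0.137654·-0.0634 + 0.001670·14.0914 = 0.0148  (Tesla)
  w_4 = 0.137654·0.3335 + 0.001670·3.8768 = 0.0524  (Qualcomm)
  w_5 = 0.137654·0.3582 + 0.001670·15.1385 = 0.0746  (Disney)
Σw_i=1.0000  μᵀw=0.1270
σ²=wᵀΣw=λ₁·μ_p+λ₂ = 0.137654·0.127 + 0.001670 = 0.019152 ≈ 0.0192

Starbucks (0.3581)


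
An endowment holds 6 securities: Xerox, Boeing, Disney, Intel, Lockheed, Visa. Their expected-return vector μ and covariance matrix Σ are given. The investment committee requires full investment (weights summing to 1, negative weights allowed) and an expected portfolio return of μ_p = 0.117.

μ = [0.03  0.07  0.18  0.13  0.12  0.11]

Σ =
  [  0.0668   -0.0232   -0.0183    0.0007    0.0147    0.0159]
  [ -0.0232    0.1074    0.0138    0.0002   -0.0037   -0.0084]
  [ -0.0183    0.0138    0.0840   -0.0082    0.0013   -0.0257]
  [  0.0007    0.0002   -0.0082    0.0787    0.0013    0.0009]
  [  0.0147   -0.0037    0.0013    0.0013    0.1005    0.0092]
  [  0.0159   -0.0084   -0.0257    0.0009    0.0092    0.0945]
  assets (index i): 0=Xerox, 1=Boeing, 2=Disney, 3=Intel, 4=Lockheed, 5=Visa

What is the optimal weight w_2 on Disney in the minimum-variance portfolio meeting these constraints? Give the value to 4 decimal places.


x=Σ⁻¹μ = [0.8358  0.6198  2.9396  1.9145  0.8693  1.7751]
y=Σ⁻¹𝟙 = [20.0888  12.3277  19.5059  14.2848  5.8480  12.8972]
a=μᵀx=1.146054  b=𝟙ᵀx=8.954128  c=𝟙ᵀy=84.952293  D=ac−b²=17.183490
λ₁=(c·0.117−b)/D = (84.952293·0.117−8.954128)/17.183490 = 0.057339
λ₂=(a−b·0.117)/D = (1.146054−8.954128·0.117)/17.183490 = 0.005728
w* = 0.057339·x + 0.005728·y:
  w_0 = 0.057339·0.8358 + 0.005728·20.0888 = 0.1630  (Xerox)
  w_1 = 0.057339·0.6198 + 0.005728·12.3277 = 0.1061  (Boeing)
  w_2 = 0.057339·2.9396 + 0.005728·19.5059 = 0.2803  (Disney)
  w_3 = 0.057339·1.9145 + 0.005728·14.2848 = 0.1916  (Intel)
  w_4 = 0.057339·0.8693 + 0.005728·5.8480 = 0.0833  (Lockheed)
  w_5 = 0.057339·1.7751 + 0.005728·12.8972 = 0.1757  (Visa)
Σw_i=1.0000  μᵀw=0.1170
σ²=wᵀΣw=λ₁·μ_p+λ₂ = 0.057339·0.117 + 0.005728 = 0.012436 ≈ 0.0124

0.2803


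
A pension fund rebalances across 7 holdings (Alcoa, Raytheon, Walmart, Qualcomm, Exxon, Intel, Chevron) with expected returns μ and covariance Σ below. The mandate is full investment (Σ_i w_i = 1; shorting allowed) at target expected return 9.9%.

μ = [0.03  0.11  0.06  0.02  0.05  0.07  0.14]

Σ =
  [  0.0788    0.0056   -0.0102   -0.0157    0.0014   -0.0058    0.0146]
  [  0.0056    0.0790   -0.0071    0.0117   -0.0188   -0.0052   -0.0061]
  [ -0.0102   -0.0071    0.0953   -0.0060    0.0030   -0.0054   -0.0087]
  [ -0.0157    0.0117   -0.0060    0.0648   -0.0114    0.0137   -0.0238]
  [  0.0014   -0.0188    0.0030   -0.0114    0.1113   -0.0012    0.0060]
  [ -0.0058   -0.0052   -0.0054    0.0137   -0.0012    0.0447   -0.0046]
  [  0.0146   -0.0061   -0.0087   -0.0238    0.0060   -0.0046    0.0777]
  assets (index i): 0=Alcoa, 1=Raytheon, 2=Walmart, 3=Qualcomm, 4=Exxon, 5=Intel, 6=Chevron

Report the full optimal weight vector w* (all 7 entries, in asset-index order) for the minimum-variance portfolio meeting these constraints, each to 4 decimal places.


-0.0242  0.2524  0.1230  0.0247  0.0685  0.2446  0.3110

x=Σ⁻¹μ = [0.2406  1.8510  1.1378  0.6845  0.6957  1.9959  2.3034]
y=Σ⁻¹𝟙 = [16.1306  15.8520  17.6675  22.7801  12.4696  23.9045  20.4917]
a=μᵀx=0.789766  b=𝟙ᵀx=8.908934  c=𝟙ᵀy=129.296130  D=ac−b²=22.744566
λ₁=(c·0.099−b)/D = (129.296130·0.099−8.908934)/22.744566 = 0.171091
λ₂=(a−b·0.099)/D = (0.789766−8.908934·0.099)/22.744566 = -0.004055
w* = 0.171091·x + -0.004055·y:
  w_0 = 0.171091·0.2406 + -0.004055·16.1306 = -0.0242  (Alcoa)
  w_1 = 0.171091·1.8510 + -0.004055·15.8520 = 0.2524  (Raytheon)
  w_2 = 0.171091·1.1378 + -0.004055·17.6675 = 0.1230  (Walmart)
  w_3 = 0.171091·0.6845 + -0.004055·22.7801 = 0.0247  (Qualcomm)
  w_4 = 0.171091·0.6957 + -0.004055·12.4696 = 0.0685  (Exxon)
  w_5 = 0.171091·1.9959 + -0.004055·23.9045 = 0.2446  (Intel)
  w_6 = 0.171091·2.3034 + -0.004055·20.4917 = 0.3110  (Chevron)
Σw_i=1.0000  μᵀw=0.0990
σ²=wᵀΣw=λ₁·μ_p+λ₂ = 0.171091·0.099 + -0.004055 = 0.012883 ≈ 0.0129


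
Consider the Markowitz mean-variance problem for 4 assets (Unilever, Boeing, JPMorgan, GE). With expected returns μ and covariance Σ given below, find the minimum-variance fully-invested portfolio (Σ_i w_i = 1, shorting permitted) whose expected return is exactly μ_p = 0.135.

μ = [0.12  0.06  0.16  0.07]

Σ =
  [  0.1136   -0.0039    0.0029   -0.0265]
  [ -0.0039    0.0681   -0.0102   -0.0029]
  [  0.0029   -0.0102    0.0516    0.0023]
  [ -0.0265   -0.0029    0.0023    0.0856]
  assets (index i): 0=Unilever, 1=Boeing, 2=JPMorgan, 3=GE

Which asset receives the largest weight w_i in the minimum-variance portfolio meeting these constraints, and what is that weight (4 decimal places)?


x=Σ⁻¹μ = [1.3002  1.4958  3.2706  1.1831]
y=Σ⁻¹𝟙 = [12.5584  19.3345  21.7989  15.6394]
a=μᵀx=0.851885  b=𝟙ᵀx=7.249652  c=𝟙ᵀy=69.331129  D=ac−b²=6.504680
λ₁=(c·0.135−b)/D = (69.331129·0.135−7.249652)/6.504680 = 0.324390
λ₂=(a−b·0.135)/D = (0.851885−7.249652·0.135)/6.504680 = -0.019496
w* = 0.324390·x + -0.019496·y:
  w_0 = 0.324390·1.3002 + -0.019496·12.5584 = 0.1769  (Unilever)
  w_1 = 0.324390·1.4958 + -0.019496·19.3345 = 0.1083  (Boeing)
  w_2 = 0.324390·3.2706 + -0.019496·21.7989 = 0.6360  (JPMorgan)
  w_3 = 0.324390·1.1831 + -0.019496·15.6394 = 0.0789  (GE)
Σw_i=1.0000  μᵀw=0.1350
σ²=wᵀΣw=λ₁·μ_p+λ₂ = 0.324390·0.135 + -0.019496 = 0.024296 ≈ 0.0243

JPMorgan (0.6360)
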